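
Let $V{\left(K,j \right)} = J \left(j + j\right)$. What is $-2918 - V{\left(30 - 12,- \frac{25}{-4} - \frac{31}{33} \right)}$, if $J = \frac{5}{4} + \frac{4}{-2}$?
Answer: $- \frac{256083}{88} \approx -2910.0$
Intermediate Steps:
$J = - \frac{3}{4}$ ($J = 5 \cdot \frac{1}{4} + 4 \left(- \frac{1}{2}\right) = \frac{5}{4} - 2 = - \frac{3}{4} \approx -0.75$)
$V{\left(K,j \right)} = - \frac{3 j}{2}$ ($V{\left(K,j \right)} = - \frac{3 \left(j + j\right)}{4} = - \frac{3 \cdot 2 j}{4} = - \frac{3 j}{2}$)
$-2918 - V{\left(30 - 12,- \frac{25}{-4} - \frac{31}{33} \right)} = -2918 - - \frac{3 \left(- \frac{25}{-4} - \frac{31}{33}\right)}{2} = -2918 - - \frac{3 \left(\left(-25\right) \left(- \frac{1}{4}\right) - \frac{31}{33}\right)}{2} = -2918 - - \frac{3 \left(\frac{25}{4} - \frac{31}{33}\right)}{2} = -2918 - \left(- \frac{3}{2}\right) \frac{701}{132} = -2918 - - \frac{701}{88} = -2918 + \frac{701}{88} = - \frac{256083}{88}$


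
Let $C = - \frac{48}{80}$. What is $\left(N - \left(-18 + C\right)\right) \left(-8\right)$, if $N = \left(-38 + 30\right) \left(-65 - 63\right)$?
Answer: $- \frac{41704}{5} \approx -8340.8$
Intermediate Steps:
$N = 1024$ ($N = \left(-8\right) \left(-128\right) = 1024$)
$C = - \frac{3}{5}$ ($C = \left(-48\right) \frac{1}{80} = - \frac{3}{5} \approx -0.6$)
$\left(N - \left(-18 + C\right)\right) \left(-8\right) = \left(1024 + \left(18 - - \frac{3}{5}\right)\right) \left(-8\right) = \left(1024 + \left(18 + \frac{3}{5}\right)\right) \left(-8\right) = \left(1024 + \frac{93}{5}\right) \left(-8\right) = \frac{5213}{5} \left(-8\right) = - \frac{41704}{5}$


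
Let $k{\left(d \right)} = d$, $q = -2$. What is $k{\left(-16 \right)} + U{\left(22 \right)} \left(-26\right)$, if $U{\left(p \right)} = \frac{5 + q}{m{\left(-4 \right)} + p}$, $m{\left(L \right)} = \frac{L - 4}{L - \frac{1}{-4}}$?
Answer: $- \frac{3481}{181} \approx -19.232$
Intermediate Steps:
$m{\left(L \right)} = \frac{-4 + L}{\frac{1}{4} + L}$ ($m{\left(L \right)} = \frac{-4 + L}{L - - \frac{1}{4}} = \frac{-4 + L}{L + \frac{1}{4}} = \frac{-4 + L}{\frac{1}{4} + L}$)
$U{\left(p \right)} = \frac{3}{\frac{32}{15} + p}$ ($U{\left(p \right)} = \frac{5 - 2}{\frac{4 \left(-4 - 4\right)}{1 + 4 \left(-4\right)} + p} = \frac{3}{4 \frac{1}{1 - 16} \left(-8\right) + p} = \frac{3}{4 \frac{1}{-15} \left(-8\right) + p} = \frac{3}{4 \left(- \frac{1}{15}\right) \left(-8\right) + p} = \frac{3}{\frac{32}{15} + p}$)
$k{\left(-16 \right)} + U{\left(22 \right)} \left(-26\right) = -16 + \frac{45}{32 + 15 \cdot 22} \left(-26\right) = -16 + \frac{45}{32 + 330} \left(-26\right) = -16 + \frac{45}{362} \left(-26\right) = -16 - \frac{585}{181} = - \frac{3481}{181}$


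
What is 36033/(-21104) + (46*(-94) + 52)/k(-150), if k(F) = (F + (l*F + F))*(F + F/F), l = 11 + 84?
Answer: -13034649773/7625402800 ≈ -1.7094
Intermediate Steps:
l = 95
k(F) = 97*F*(1 + F) (k(F) = (F + (95*F + F))*(F + F/F) = (F + 96*F)*(F + 1) = (97*F)*(1 + F) = 97*F*(1 + F))
36033/(-21104) + (46*(-94) + 52)/k(-150) = 36033/(-21104) + (46*(-94) + 52)/((97*(-150)*(1 - 150))) = 36033*(-1/21104) + (-4324 + 52)/((97*(-150)*(-149))) = -36033/21104 - 4272/2167950 = -36033/21104 - 4272*1/2167950 = -36033/21104 - 712/361325 = -13034649773/7625402800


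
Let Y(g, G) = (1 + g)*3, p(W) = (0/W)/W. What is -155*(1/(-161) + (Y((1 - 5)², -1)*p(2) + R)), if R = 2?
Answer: -49755/161 ≈ -309.04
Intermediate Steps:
p(W) = 0 (p(W) = 0/W = 0)
Y(g, G) = 3 + 3*g
-155*(1/(-161) + (Y((1 - 5)², -1)*p(2) + R)) = -155*(1/(-161) + ((3 + 3*(1 - 5)²)*0 + 2)) = -155*(-1/161 + ((3 + 3*(-4)²)*0 + 2)) = -155*(-1/161 + ((3 + 3*16)*0 + 2)) = -155*(-1/161 + ((3 + 48)*0 + 2)) = -155*(-1/161 + (51*0 + 2)) = -155*(-1/161 + (0 + 2)) = -155*(-1/161 + 2) = -155*321/161 = -49755/161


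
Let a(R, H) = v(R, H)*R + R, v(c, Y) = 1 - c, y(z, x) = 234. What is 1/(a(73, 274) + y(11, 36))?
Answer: -1/4949 ≈ -0.00020206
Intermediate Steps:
a(R, H) = R + R*(1 - R) (a(R, H) = (1 - R)*R + R = R*(1 - R) + R = R + R*(1 - R))
1/(a(73, 274) + y(11, 36)) = 1/(73*(2 - 1*73) + 234) = 1/(73*(2 - 73) + 234) = 1/(73*(-71) + 234) = 1/(-5183 + 234) = 1/(-4949) = -1/4949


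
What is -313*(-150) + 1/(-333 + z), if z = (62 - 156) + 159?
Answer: 12582599/268 ≈ 46950.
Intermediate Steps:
z = 65 (z = -94 + 159 = 65)
-313*(-150) + 1/(-333 + z) = -313*(-150) + 1/(-333 + 65) = 46950 + 1/(-268) = 46950 - 1/268 = 12582599/268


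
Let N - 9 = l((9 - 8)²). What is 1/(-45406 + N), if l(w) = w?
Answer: -1/45396 ≈ -2.2028e-5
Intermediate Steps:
N = 10 (N = 9 + (9 - 8)² = 9 + 1² = 9 + 1 = 10)
1/(-45406 + N) = 1/(-45406 + 10) = 1/(-45396) = -1/45396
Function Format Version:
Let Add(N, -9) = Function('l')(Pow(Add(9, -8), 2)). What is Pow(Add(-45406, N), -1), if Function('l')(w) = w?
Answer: Rational(-1, 45396) ≈ -2.2028e-5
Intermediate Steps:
N = 10 (N = Add(9, Pow(Add(9, -8), 2)) = Add(9, Pow(1, 2)) = Add(9, 1) = 10)
Pow(Add(-45406, N), -1) = Pow(Add(-45406, 10), -1) = Pow(-45396, -1) = Rational(-1, 45396)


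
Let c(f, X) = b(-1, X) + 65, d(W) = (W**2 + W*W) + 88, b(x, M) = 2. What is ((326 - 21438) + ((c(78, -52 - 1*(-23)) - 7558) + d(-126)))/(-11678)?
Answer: -3237/11678 ≈ -0.27719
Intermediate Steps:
d(W) = 88 + 2*W**2 (d(W) = (W**2 + W**2) + 88 = 2*W**2 + 88 = 88 + 2*W**2)
c(f, X) = 67 (c(f, X) = 2 + 65 = 67)
((326 - 21438) + ((c(78, -52 - 1*(-23)) - 7558) + d(-126)))/(-11678) = ((326 - 21438) + ((67 - 7558) + (88 + 2*(-126)**2)))/(-11678) = (-21112 + (-7491 + (88 + 2*15876)))*(-1/11678) = (-21112 + (-7491 + (88 + 31752)))*(-1/11678) = (-21112 + (-7491 + 31840))*(-1/11678) = (-21112 + 24349)*(-1/11678) = 3237*(-1/11678) = -3237/11678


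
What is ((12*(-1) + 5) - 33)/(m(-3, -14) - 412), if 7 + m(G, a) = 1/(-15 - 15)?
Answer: 1200/12571 ≈ 0.095458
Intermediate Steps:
m(G, a) = -211/30 (m(G, a) = -7 + 1/(-15 - 15) = -7 + 1/(-30) = -7 - 1/30 = -211/30)
((12*(-1) + 5) - 33)/(m(-3, -14) - 412) = ((12*(-1) + 5) - 33)/(-211/30 - 412) = ((-12 + 5) - 33)/(-12571/30) = (-7 - 33)*(-30/12571) = -40*(-30/12571) = 1200/12571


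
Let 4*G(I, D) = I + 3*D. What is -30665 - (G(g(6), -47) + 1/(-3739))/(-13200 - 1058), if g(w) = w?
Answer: -6539086305689/213242648 ≈ -30665.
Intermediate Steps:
G(I, D) = I/4 + 3*D/4 (G(I, D) = (I + 3*D)/4 = I/4 + 3*D/4)
-30665 - (G(g(6), -47) + 1/(-3739))/(-13200 - 1058) = -30665 - (((¼)*6 + (¾)*(-47)) + 1/(-3739))/(-13200 - 1058) = -30665 - ((3/2 - 141/4) - 1/3739)/(-14258) = -30665 - (-135/4 - 1/3739)*(-1)/14258 = -30665 - (-504769)*(-1)/(14956*14258) = -30665 - 1*504769/213242648 = -30665 - 504769/213242648 = -6539086305689/213242648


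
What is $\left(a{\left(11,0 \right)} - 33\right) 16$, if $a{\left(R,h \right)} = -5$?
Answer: $-608$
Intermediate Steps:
$\left(a{\left(11,0 \right)} - 33\right) 16 = \left(-5 - 33\right) 16 = \left(-38\right) 16 = -608$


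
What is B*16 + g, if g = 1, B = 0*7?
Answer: 1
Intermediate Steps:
B = 0
B*16 + g = 0*16 + 1 = 0 + 1 = 1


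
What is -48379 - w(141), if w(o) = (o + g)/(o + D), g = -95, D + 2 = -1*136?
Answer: -145183/3 ≈ -48394.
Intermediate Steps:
D = -138 (D = -2 - 1*136 = -2 - 136 = -138)
w(o) = (-95 + o)/(-138 + o) (w(o) = (o - 95)/(o - 138) = (-95 + o)/(-138 + o))
-48379 - w(141) = -48379 - (-95 + 141)/(-138 + 141) = -48379 - 46/3 = -145183/3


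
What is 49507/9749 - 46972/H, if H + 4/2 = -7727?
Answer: 840569631/75350021 ≈ 11.156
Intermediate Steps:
H = -7729 (H = -2 - 7727 = -7729)
49507/9749 - 46972/H = 49507/9749 - 46972/(-7729) = 49507*(1/9749) - 46972*(-1/7729) = 49507/9749 + 46972/7729 = 840569631/75350021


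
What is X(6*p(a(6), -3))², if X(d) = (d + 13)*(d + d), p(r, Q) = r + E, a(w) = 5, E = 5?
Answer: 76737600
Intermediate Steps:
p(r, Q) = 5 + r (p(r, Q) = r + 5 = 5 + r)
X(d) = 2*d*(13 + d) (X(d) = (13 + d)*(2*d) = 2*d*(13 + d))
X(6*p(a(6), -3))² = (2*(6*(5 + 5))*(13 + 6*(5 + 5)))² = (2*(6*10)*(13 + 6*10))² = (2*60*(13 + 60))² = (2*60*73)² = 8760² = 76737600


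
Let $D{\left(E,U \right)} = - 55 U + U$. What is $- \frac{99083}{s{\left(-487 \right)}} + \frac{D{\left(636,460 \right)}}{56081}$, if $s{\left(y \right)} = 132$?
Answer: $- \frac{5559952603}{7402692} \approx -751.07$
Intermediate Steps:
$D{\left(E,U \right)} = - 54 U$
$- \frac{99083}{s{\left(-487 \right)}} + \frac{D{\left(636,460 \right)}}{56081} = - \frac{99083}{132} + \frac{\left(-54\right) 460}{56081} = \left(-99083\right) \frac{1}{132} - \frac{24840}{56081} = - \frac{99083}{132} - \frac{24840}{56081} = - \frac{5559952603}{7402692}$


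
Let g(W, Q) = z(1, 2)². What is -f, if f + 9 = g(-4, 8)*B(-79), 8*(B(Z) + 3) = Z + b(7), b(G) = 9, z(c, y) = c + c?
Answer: 56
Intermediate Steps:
z(c, y) = 2*c
g(W, Q) = 4 (g(W, Q) = (2*1)² = 2² = 4)
B(Z) = -15/8 + Z/8 (B(Z) = -3 + (Z + 9)/8 = -3 + (9 + Z)/8 = -3 + (9/8 + Z/8) = -15/8 + Z/8)
f = -56 (f = -9 + 4*(-15/8 + (⅛)*(-79)) = -9 + 4*(-15/8 - 79/8) = -9 + 4*(-47/4) = -9 - 47 = -56)
-f = -1*(-56) = 56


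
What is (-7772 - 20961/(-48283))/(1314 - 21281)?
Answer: 375234515/964066661 ≈ 0.38922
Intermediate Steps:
(-7772 - 20961/(-48283))/(1314 - 21281) = (-7772 - 20961*(-1/48283))/(-19967) = (-7772 + 20961/48283)*(-1/19967) = -375234515/48283*(-1/19967) = 375234515/964066661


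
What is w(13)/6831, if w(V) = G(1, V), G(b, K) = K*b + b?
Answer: 14/6831 ≈ 0.0020495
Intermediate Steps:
G(b, K) = b + K*b
w(V) = 1 + V (w(V) = 1*(1 + V) = 1 + V)
w(13)/6831 = (1 + 13)/6831 = 14*(1/6831) = 14/6831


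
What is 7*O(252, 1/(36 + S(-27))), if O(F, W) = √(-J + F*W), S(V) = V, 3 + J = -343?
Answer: 7*√374 ≈ 135.37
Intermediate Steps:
J = -346 (J = -3 - 343 = -346)
O(F, W) = √(346 + F*W) (O(F, W) = √(-1*(-346) + F*W) = √(346 + F*W))
7*O(252, 1/(36 + S(-27))) = 7*√(346 + 252/(36 - 27)) = 7*√(346 + 252/9) = 7*√(346 + 252*(⅑)) = 7*√(346 + 28) = 7*√374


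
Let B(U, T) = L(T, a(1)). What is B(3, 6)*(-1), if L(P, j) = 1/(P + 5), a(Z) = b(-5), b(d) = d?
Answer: -1/11 ≈ -0.090909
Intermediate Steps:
a(Z) = -5
L(P, j) = 1/(5 + P)
B(U, T) = 1/(5 + T)
B(3, 6)*(-1) = -1/(5 + 6) = -1/11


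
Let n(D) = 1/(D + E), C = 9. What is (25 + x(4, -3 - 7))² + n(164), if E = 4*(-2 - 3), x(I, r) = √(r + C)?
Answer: 89857/144 + 50*I ≈ 624.01 + 50.0*I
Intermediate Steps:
x(I, r) = √(9 + r) (x(I, r) = √(r + 9) = √(9 + r))
E = -20 (E = 4*(-5) = -20)
n(D) = 1/(-20 + D) (n(D) = 1/(D - 20) = 1/(-20 + D))
(25 + x(4, -3 - 7))² + n(164) = (25 + √(9 + (-3 - 7)))² + 1/(-20 + 164) = (25 + √(9 - 10))² + 1/144 = (25 + √(-1))² + 1/144 = (25 + I)² + 1/144 = 1/144 + (25 + I)²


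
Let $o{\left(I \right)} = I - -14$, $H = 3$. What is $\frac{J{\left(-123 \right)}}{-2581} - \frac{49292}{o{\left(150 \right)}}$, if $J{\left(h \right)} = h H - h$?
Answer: $- \frac{31795577}{105821} \approx -300.47$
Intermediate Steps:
$o{\left(I \right)} = 14 + I$ ($o{\left(I \right)} = I + 14 = 14 + I$)
$J{\left(h \right)} = 2 h$ ($J{\left(h \right)} = h 3 - h = 3 h - h = 2 h$)
$\frac{J{\left(-123 \right)}}{-2581} - \frac{49292}{o{\left(150 \right)}} = \frac{2 \left(-123\right)}{-2581} - \frac{49292}{14 + 150} = \left(-246\right) \left(- \frac{1}{2581}\right) - \frac{49292}{164} = \frac{246}{2581} - \frac{12323}{41} = - \frac{31795577}{105821}$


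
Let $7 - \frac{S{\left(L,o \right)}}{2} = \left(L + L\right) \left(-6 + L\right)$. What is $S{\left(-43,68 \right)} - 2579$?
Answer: $-10993$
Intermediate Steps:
$S{\left(L,o \right)} = 14 - 4 L \left(-6 + L\right)$ ($S{\left(L,o \right)} = 14 - 2 \left(L + L\right) \left(-6 + L\right) = 14 - 2 \cdot 2 L \left(-6 + L\right) = 14 - 4 L \left(-6 + L\right)$)
$S{\left(-43,68 \right)} - 2579 = \left(14 - 4 \left(-43\right)^{2} + 24 \left(-43\right)\right) - 2579 = \left(14 - 7396 - 1032\right) - 2579 = -8414 - 2579 = -10993$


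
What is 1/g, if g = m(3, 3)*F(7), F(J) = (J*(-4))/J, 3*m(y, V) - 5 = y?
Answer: -3/32 ≈ -0.093750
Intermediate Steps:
m(y, V) = 5/3 + y/3
F(J) = -4 (F(J) = (-4*J)/J = -4)
g = -32/3 (g = (5/3 + (⅓)*3)*(-4) = (5/3 + 1)*(-4) = (8/3)*(-4) = -32/3 ≈ -10.667)
1/g = 1/(-32/3) = -3/32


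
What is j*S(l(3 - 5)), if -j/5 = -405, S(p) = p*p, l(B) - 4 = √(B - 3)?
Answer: 22275 + 16200*I*√5 ≈ 22275.0 + 36224.0*I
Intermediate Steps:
l(B) = 4 + √(-3 + B) (l(B) = 4 + √(B - 3) = 4 + √(-3 + B))
S(p) = p²
j = 2025 (j = -5*(-405) = 2025)
j*S(l(3 - 5)) = 2025*(4 + √(-3 + (3 - 5)))² = 2025*(4 + √(-3 - 2))² = 2025*(4 + √(-5))² = 2025*(4 + I*√5)²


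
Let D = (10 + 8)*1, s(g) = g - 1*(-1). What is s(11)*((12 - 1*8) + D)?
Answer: 264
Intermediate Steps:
s(g) = 1 + g (s(g) = g + 1 = 1 + g)
D = 18 (D = 18*1 = 18)
s(11)*((12 - 1*8) + D) = (1 + 11)*((12 - 1*8) + 18) = 12*((12 - 8) + 18) = 12*(4 + 18) = 12*22 = 264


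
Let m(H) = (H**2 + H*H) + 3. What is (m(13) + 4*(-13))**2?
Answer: 83521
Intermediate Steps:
m(H) = 3 + 2*H**2 (m(H) = (H**2 + H**2) + 3 = 2*H**2 + 3 = 3 + 2*H**2)
(m(13) + 4*(-13))**2 = ((3 + 2*13**2) + 4*(-13))**2 = ((3 + 2*169) - 52)**2 = ((3 + 338) - 52)**2 = (341 - 52)**2 = 289**2 = 83521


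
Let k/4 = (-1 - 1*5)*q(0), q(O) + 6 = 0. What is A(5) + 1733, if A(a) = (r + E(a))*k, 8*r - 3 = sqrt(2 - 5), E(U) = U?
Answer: 2507 + 18*I*sqrt(3) ≈ 2507.0 + 31.177*I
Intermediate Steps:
q(O) = -6 (q(O) = -6 + 0 = -6)
k = 144 (k = 4*((-1 - 1*5)*(-6)) = 4*((-1 - 5)*(-6)) = 4*(-6*(-6)) = 4*36 = 144)
r = 3/8 + I*sqrt(3)/8 (r = 3/8 + sqrt(2 - 5)/8 = 3/8 + sqrt(-3)/8 = 3/8 + (I*sqrt(3))/8 = 3/8 + I*sqrt(3)/8 ≈ 0.375 + 0.21651*I)
A(a) = 54 + 144*a + 18*I*sqrt(3) (A(a) = ((3/8 + I*sqrt(3)/8) + a)*144 = (3/8 + a + I*sqrt(3)/8)*144 = 54 + 144*a + 18*I*sqrt(3))
A(5) + 1733 = (54 + 144*5 + 18*I*sqrt(3)) + 1733 = (54 + 720 + 18*I*sqrt(3)) + 1733 = (774 + 18*I*sqrt(3)) + 1733 = 2507 + 18*I*sqrt(3)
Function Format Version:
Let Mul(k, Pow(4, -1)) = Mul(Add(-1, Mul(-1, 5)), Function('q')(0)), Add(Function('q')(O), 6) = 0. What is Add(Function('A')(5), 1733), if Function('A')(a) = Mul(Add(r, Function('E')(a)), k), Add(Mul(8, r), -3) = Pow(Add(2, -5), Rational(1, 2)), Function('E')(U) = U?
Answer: Add(2507, Mul(18, I, Pow(3, Rational(1, 2)))) ≈ Add(2507.0, Mul(31.177, I))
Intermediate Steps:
Function('q')(O) = -6 (Function('q')(O) = Add(-6, 0) = -6)
k = 144 (k = Mul(4, Mul(Add(-1, Mul(-1, 5)), -6)) = Mul(4, Mul(Add(-1, -5), -6)) = Mul(4, Mul(-6, -6)) = Mul(4, 36) = 144)
r = Add(Rational(3, 8), Mul(Rational(1, 8), I, Pow(3, Rational(1, 2)))) (r = Add(Rational(3, 8), Mul(Rational(1, 8), Pow(Add(2, -5), Rational(1, 2)))) = Add(Rational(3, 8), Mul(Rational(1, 8), Pow(-3, Rational(1, 2)))) = Add(Rational(3, 8), Mul(Rational(1, 8), Mul(I, Pow(3, Rational(1, 2))))) = Add(Rational(3, 8), Mul(Rational(1, 8), I, Pow(3, Rational(1, 2)))) ≈ Add(0.37500, Mul(0.21651, I)))
Function('A')(a) = Add(54, Mul(144, a), Mul(18, I, Pow(3, Rational(1, 2)))) (Function('A')(a) = Mul(Add(Add(Rational(3, 8), Mul(Rational(1, 8), I, Pow(3, Rational(1, 2)))), a), 144) = Mul(Add(Rational(3, 8), a, Mul(Rational(1, 8), I, Pow(3, Rational(1, 2)))), 144) = Add(54, Mul(144, a), Mul(18, I, Pow(3, Rational(1, 2)))))
Add(Function('A')(5), 1733) = Add(Add(54, Mul(144, 5), Mul(18, I, Pow(3, Rational(1, 2)))), 1733) = Add(Add(54, 720, Mul(18, I, Pow(3, Rational(1, 2)))), 1733) = Add(Add(774, Mul(18, I, Pow(3, Rational(1, 2)))), 1733) = Add(2507, Mul(18, I, Pow(3, Rational(1, 2))))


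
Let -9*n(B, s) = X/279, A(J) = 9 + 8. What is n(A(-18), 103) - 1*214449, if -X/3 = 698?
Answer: -179493115/837 ≈ -2.1445e+5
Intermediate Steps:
A(J) = 17
X = -2094 (X = -3*698 = -2094)
n(B, s) = 698/837 (n(B, s) = -(-698)/(3*279) = -⅑*(-698/93) = 698/837)
n(A(-18), 103) - 1*214449 = 698/837 - 1*214449 = 698/837 - 214449 = -179493115/837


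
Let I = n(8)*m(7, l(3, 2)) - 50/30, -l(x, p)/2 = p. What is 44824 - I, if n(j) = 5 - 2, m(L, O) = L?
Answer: 134414/3 ≈ 44805.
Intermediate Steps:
l(x, p) = -2*p
n(j) = 3
I = 58/3 (I = 3*7 - 50/30 = 21 - 50*1/30 = 21 - 5/3 = 58/3 ≈ 19.333)
44824 - I = 44824 - 1*58/3 = 44824 - 58/3 = 134414/3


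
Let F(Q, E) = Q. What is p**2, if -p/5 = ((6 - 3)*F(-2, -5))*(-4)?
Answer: 14400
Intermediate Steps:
p = -120 (p = -5*(6 - 3)*(-2)*(-4) = -5*3*(-2)*(-4) = -(-30)*(-4) = -5*24 = -120)
p**2 = (-120)**2 = 14400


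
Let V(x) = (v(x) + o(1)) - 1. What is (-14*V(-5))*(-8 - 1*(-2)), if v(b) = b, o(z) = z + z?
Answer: -336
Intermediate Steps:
o(z) = 2*z
V(x) = 1 + x (V(x) = (x + 2*1) - 1 = (x + 2) - 1 = (2 + x) - 1 = 1 + x)
(-14*V(-5))*(-8 - 1*(-2)) = (-14*(1 - 5))*(-8 - 1*(-2)) = (-14*(-4))*(-8 + 2) = 56*(-6) = -336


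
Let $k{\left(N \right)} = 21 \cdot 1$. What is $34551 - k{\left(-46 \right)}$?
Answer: $34530$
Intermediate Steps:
$k{\left(N \right)} = 21$
$34551 - k{\left(-46 \right)} = 34551 - 21 = 34530$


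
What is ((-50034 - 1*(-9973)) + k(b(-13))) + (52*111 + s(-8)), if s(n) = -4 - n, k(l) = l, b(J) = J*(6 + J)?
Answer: -34194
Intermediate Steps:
((-50034 - 1*(-9973)) + k(b(-13))) + (52*111 + s(-8)) = ((-50034 - 1*(-9973)) - 13*(6 - 13)) + (52*111 + (-4 - 1*(-8))) = ((-50034 + 9973) - 13*(-7)) + (5772 + (-4 + 8)) = (-40061 + 91) + (5772 + 4) = -39970 + 5776 = -34194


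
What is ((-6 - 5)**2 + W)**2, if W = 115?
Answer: 55696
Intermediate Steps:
((-6 - 5)**2 + W)**2 = ((-6 - 5)**2 + 115)**2 = ((-11)**2 + 115)**2 = (121 + 115)**2 = 236**2 = 55696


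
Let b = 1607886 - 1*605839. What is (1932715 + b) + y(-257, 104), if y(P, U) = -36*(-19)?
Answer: 2935446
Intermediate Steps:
y(P, U) = 684
b = 1002047 (b = 1607886 - 605839 = 1002047)
(1932715 + b) + y(-257, 104) = (1932715 + 1002047) + 684 = 2934762 + 684 = 2935446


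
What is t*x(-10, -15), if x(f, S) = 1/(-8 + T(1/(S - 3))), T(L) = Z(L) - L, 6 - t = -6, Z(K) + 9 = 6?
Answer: -216/197 ≈ -1.0964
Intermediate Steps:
Z(K) = -3 (Z(K) = -9 + 6 = -3)
t = 12 (t = 6 - 1*(-6) = 6 + 6 = 12)
T(L) = -3 - L
x(f, S) = 1/(-11 - 1/(-3 + S)) (x(f, S) = 1/(-8 + (-3 - 1/(S - 3))) = 1/(-8 + (-3 - 1/(-3 + S))) = 1/(-11 - 1/(-3 + S)))
t*x(-10, -15) = 12*((3 - 1*(-15))/(-32 + 11*(-15))) = 12*((3 + 15)/(-32 - 165)) = 12*(18/(-197)) = 12*(-1/197*18) = 12*(-18/197) = -216/197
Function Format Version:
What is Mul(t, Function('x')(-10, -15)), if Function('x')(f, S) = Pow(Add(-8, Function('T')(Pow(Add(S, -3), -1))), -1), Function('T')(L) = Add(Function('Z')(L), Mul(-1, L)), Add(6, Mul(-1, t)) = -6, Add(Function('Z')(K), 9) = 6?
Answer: Rational(-216, 197) ≈ -1.0964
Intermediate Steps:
Function('Z')(K) = -3 (Function('Z')(K) = Add(-9, 6) = -3)
t = 12 (t = Add(6, Mul(-1, -6)) = Add(6, 6) = 12)
Function('T')(L) = Add(-3, Mul(-1, L))
Function('x')(f, S) = Pow(Add(-11, Mul(-1, Pow(Add(-3, S), -1))), -1) (Function('x')(f, S) = Pow(Add(-8, Add(-3, Mul(-1, Pow(Add(S, -3), -1)))), -1) = Pow(Add(-8, Add(-3, Mul(-1, Pow(Add(-3, S), -1)))), -1) = Pow(Add(-11, Mul(-1, Pow(Add(-3, S), -1))), -1))
Mul(t, Function('x')(-10, -15)) = Mul(12, Mul(Pow(Add(-32, Mul(11, -15)), -1), Add(3, Mul(-1, -15)))) = Mul(12, Mul(Pow(Add(-32, -165), -1), Add(3, 15))) = Mul(12, Mul(Pow(-197, -1), 18)) = Mul(12, Mul(Rational(-1, 197), 18)) = Mul(12, Rational(-18, 197)) = Rational(-216, 197)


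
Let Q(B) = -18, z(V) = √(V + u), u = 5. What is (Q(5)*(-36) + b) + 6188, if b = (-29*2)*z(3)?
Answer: 6836 - 116*√2 ≈ 6672.0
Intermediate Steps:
z(V) = √(5 + V) (z(V) = √(V + 5) = √(5 + V))
b = -116*√2 (b = (-29*2)*√(5 + 3) = -116*√2 ≈ -164.05)
(Q(5)*(-36) + b) + 6188 = (-18*(-36) - 116*√2) + 6188 = (648 - 116*√2) + 6188 = 6836 - 116*√2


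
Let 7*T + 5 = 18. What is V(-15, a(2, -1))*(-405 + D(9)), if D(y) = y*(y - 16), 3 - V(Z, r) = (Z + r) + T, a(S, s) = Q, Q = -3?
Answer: -62712/7 ≈ -8958.9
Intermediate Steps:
a(S, s) = -3
T = 13/7 (T = -5/7 + (1/7)*18 = -5/7 + 18/7 = 13/7 ≈ 1.8571)
V(Z, r) = 8/7 - Z - r (V(Z, r) = 3 - ((Z + r) + 13/7) = 3 - (13/7 + Z + r) = 3 + (-13/7 - Z - r) = 8/7 - Z - r)
D(y) = y*(-16 + y)
V(-15, a(2, -1))*(-405 + D(9)) = (8/7 - 1*(-15) - 1*(-3))*(-405 + 9*(-16 + 9)) = (8/7 + 15 + 3)*(-405 + 9*(-7)) = 134*(-405 - 63)/7 = (134/7)*(-468) = -62712/7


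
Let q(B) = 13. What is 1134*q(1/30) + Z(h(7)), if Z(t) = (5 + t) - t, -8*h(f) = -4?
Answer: 14747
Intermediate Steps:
h(f) = ½ (h(f) = -⅛*(-4) = ½)
Z(t) = 5
1134*q(1/30) + Z(h(7)) = 1134*13 + 5 = 14742 + 5 = 14747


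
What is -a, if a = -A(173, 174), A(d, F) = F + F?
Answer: 348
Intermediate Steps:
A(d, F) = 2*F
a = -348 (a = -2*174 = -1*348 = -348)
-a = -1*(-348) = 348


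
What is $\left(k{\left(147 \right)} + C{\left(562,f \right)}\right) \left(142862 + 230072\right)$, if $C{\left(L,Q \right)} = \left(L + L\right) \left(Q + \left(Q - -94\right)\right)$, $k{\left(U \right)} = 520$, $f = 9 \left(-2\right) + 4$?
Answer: $27859661536$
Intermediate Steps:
$f = -14$ ($f = -18 + 4 = -14$)
$C{\left(L,Q \right)} = 2 L \left(94 + 2 Q\right)$ ($C{\left(L,Q \right)} = 2 L \left(Q + \left(Q + 94\right)\right) = 2 L \left(Q + \left(94 + Q\right)\right) = 2 L \left(94 + 2 Q\right)$)
$\left(k{\left(147 \right)} + C{\left(562,f \right)}\right) \left(142862 + 230072\right) = \left(520 + 4 \cdot 562 \left(47 - 14\right)\right) \left(142862 + 230072\right) = \left(520 + 4 \cdot 562 \cdot 33\right) 372934 = \left(520 + 74184\right) 372934 = 74704 \cdot 372934 = 27859661536$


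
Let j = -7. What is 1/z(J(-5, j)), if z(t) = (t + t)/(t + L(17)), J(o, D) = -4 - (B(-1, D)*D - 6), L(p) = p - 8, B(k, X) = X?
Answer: 19/47 ≈ 0.40426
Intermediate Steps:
L(p) = -8 + p
J(o, D) = 2 - D**2 (J(o, D) = -4 - (D*D - 6) = -4 - (D**2 - 6) = -4 - (-6 + D**2) = -4 + (6 - D**2) = 2 - D**2)
z(t) = 2*t/(9 + t) (z(t) = (t + t)/(t + (-8 + 17)) = (2*t)/(t + 9) = (2*t)/(9 + t) = 2*t/(9 + t))
1/z(J(-5, j)) = 1/(2*(2 - 1*(-7)**2)/(9 + (2 - 1*(-7)**2))) = 1/(2*(2 - 1*49)/(9 + (2 - 1*49))) = 1/(2*(2 - 49)/(9 + (2 - 49))) = 1/(2*(-47)/(9 - 47)) = 1/(2*(-47)/(-38)) = 1/(2*(-47)*(-1/38)) = 1/(47/19) = 19/47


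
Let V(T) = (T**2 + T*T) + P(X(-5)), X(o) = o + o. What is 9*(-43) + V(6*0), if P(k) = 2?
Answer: -385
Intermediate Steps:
X(o) = 2*o
V(T) = 2 + 2*T**2 (V(T) = (T**2 + T*T) + 2 = (T**2 + T**2) + 2 = 2*T**2 + 2 = 2 + 2*T**2)
9*(-43) + V(6*0) = 9*(-43) + (2 + 2*(6*0)**2) = -387 + (2 + 2*0**2) = -387 + (2 + 2*0) = -387 + (2 + 0) = -387 + 2 = -385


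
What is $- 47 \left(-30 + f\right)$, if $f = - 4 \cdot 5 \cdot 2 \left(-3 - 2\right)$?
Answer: $-7990$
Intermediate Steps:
$f = 200$ ($f = - 4 \cdot 10 \left(-3 - 2\right) = - 4 \cdot 10 \left(-5\right) = \left(-4\right) \left(-50\right) = 200$)
$- 47 \left(-30 + f\right) = - 47 \left(-30 + 200\right) = \left(-47\right) 170 = -7990$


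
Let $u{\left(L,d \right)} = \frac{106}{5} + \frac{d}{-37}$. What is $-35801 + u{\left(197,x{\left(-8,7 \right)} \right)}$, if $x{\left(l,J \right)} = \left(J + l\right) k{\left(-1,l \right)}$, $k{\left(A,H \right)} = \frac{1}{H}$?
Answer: $- \frac{52954109}{1480} \approx -35780.0$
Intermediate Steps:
$x{\left(l,J \right)} = \frac{J + l}{l}$
$u{\left(L,d \right)} = \frac{106}{5} - \frac{d}{37}$ ($u{\left(L,d \right)} = 106 \cdot \frac{1}{5} + d \left(- \frac{1}{37}\right) = \frac{106}{5} - \frac{d}{37}$)
$-35801 + u{\left(197,x{\left(-8,7 \right)} \right)} = -35801 + \left(\frac{106}{5} - \frac{\frac{1}{-8} \left(7 - 8\right)}{37}\right) = -35801 + \left(\frac{106}{5} - \frac{\left(- \frac{1}{8}\right) \left(-1\right)}{37}\right) = -35801 + \left(\frac{106}{5} - \frac{1}{296}\right) = -35801 + \frac{31371}{1480} = - \frac{52954109}{1480}$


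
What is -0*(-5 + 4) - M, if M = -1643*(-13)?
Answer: -21359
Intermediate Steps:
M = 21359
-0*(-5 + 4) - M = -0*(-5 + 4) - 1*21359 = -0*(-1) - 21359 = -2631*0 - 21359 = 0 - 21359 = -21359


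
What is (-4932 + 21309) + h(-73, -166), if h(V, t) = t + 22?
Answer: 16233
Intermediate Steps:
h(V, t) = 22 + t
(-4932 + 21309) + h(-73, -166) = (-4932 + 21309) + (22 - 166) = 16377 - 144 = 16233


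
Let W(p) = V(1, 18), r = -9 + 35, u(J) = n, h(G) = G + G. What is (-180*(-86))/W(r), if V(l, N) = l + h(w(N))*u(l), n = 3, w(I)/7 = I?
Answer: 15480/757 ≈ 20.449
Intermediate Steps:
w(I) = 7*I
h(G) = 2*G
u(J) = 3
r = 26
V(l, N) = l + 42*N (V(l, N) = l + (2*(7*N))*3 = l + (14*N)*3 = l + 42*N)
W(p) = 757 (W(p) = 1 + 42*18 = 1 + 756 = 757)
(-180*(-86))/W(r) = -180*(-86)/757 = 15480*(1/757) = 15480/757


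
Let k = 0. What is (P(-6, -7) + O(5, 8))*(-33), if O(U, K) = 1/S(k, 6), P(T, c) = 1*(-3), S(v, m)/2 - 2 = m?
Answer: 1551/16 ≈ 96.938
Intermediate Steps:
S(v, m) = 4 + 2*m
P(T, c) = -3
O(U, K) = 1/16 (O(U, K) = 1/(4 + 2*6) = 1/(4 + 12) = 1/16)
(P(-6, -7) + O(5, 8))*(-33) = (-3 + 1/16)*(-33) = -47/16*(-33) = 1551/16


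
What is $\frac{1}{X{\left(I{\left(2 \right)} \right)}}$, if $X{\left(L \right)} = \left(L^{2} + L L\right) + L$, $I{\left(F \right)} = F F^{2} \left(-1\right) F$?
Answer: $\frac{1}{496} \approx 0.0020161$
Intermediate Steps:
$I{\left(F \right)} = - F^{4}$ ($I{\left(F \right)} = F^{3} \left(-1\right) F = - F^{3} F = - F^{4}$)
$X{\left(L \right)} = L + 2 L^{2}$ ($X{\left(L \right)} = \left(L^{2} + L^{2}\right) + L = 2 L^{2} + L = L + 2 L^{2}$)
$\frac{1}{X{\left(I{\left(2 \right)} \right)}} = \frac{1}{- 2^{4} \left(1 + 2 \left(- 2^{4}\right)\right)} = \frac{1}{\left(-1\right) 16 \left(1 + 2 \left(\left(-1\right) 16\right)\right)} = \frac{1}{\left(-16\right) \left(1 + 2 \left(-16\right)\right)} = \frac{1}{\left(-16\right) \left(1 - 32\right)} = \frac{1}{\left(-16\right) \left(-31\right)} = \frac{1}{496}$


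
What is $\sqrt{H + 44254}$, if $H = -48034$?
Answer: $6 i \sqrt{105} \approx 61.482 i$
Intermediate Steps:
$\sqrt{H + 44254} = \sqrt{-48034 + 44254} = \sqrt{-3780} = 6 i \sqrt{105}$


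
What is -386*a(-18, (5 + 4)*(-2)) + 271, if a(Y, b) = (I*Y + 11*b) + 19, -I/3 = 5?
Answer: -34855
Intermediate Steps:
I = -15 (I = -3*5 = -15)
a(Y, b) = 19 - 15*Y + 11*b (a(Y, b) = (-15*Y + 11*b) + 19 = 19 - 15*Y + 11*b)
-386*a(-18, (5 + 4)*(-2)) + 271 = -386*(19 - 15*(-18) + 11*((5 + 4)*(-2))) + 271 = -386*(19 + 270 + 11*(9*(-2))) + 271 = -386*(19 + 270 + 11*(-18)) + 271 = -386*(19 + 270 - 198) + 271 = -386*91 + 271 = -35126 + 271 = -34855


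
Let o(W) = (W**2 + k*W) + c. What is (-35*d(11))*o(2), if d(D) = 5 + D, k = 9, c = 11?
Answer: -18480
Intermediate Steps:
o(W) = 11 + W**2 + 9*W (o(W) = (W**2 + 9*W) + 11 = 11 + W**2 + 9*W)
(-35*d(11))*o(2) = (-35*(5 + 11))*(11 + 2**2 + 9*2) = (-35*16)*(11 + 4 + 18) = -560*33 = -18480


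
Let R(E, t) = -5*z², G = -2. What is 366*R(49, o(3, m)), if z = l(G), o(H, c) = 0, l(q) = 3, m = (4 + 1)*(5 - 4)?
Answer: -16470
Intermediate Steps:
m = 5 (m = 5*1 = 5)
z = 3
R(E, t) = -45 (R(E, t) = -5*3² = -5*9 = -45)
366*R(49, o(3, m)) = 366*(-45) = -16470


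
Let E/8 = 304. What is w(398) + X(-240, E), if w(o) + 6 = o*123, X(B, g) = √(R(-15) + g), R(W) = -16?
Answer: 48948 + 4*√151 ≈ 48997.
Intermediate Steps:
E = 2432 (E = 8*304 = 2432)
X(B, g) = √(-16 + g)
w(o) = -6 + 123*o (w(o) = -6 + o*123 = -6 + 123*o)
w(398) + X(-240, E) = (-6 + 123*398) + √(-16 + 2432) = (-6 + 48954) + √2416 = 48948 + 4*√151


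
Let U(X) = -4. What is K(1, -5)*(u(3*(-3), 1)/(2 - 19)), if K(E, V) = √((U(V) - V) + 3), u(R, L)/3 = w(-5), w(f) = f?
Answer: 30/17 ≈ 1.7647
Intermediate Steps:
u(R, L) = -15 (u(R, L) = 3*(-5) = -15)
K(E, V) = √(-1 - V) (K(E, V) = √((-4 - V) + 3) = √(-1 - V))
K(1, -5)*(u(3*(-3), 1)/(2 - 19)) = √(-1 - 1*(-5))*(-15/(2 - 19)) = √(-1 + 5)*(-15/(-17)) = √4*(-15*(-1/17)) = 2*(15/17) = 30/17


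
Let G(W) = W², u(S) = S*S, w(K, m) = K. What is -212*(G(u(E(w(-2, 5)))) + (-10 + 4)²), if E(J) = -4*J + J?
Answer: -282384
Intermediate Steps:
E(J) = -3*J
u(S) = S²
-212*(G(u(E(w(-2, 5)))) + (-10 + 4)²) = -212*(((-3*(-2))²)² + (-10 + 4)²) = -212*((6²)² + (-6)²) = -212*(36² + 36) = -212*(1296 + 36) = -212*1332 = -282384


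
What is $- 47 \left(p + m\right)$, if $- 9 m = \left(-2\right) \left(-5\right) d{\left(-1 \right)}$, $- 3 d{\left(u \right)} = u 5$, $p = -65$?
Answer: $\frac{84835}{27} \approx 3142.0$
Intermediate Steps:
$d{\left(u \right)} = - \frac{5 u}{3}$ ($d{\left(u \right)} = - \frac{u 5}{3} = - \frac{5 u}{3}$)
$m = - \frac{50}{27}$ ($m = - \frac{\left(-2\right) \left(-5\right) \left(\left(- \frac{5}{3}\right) \left(-1\right)\right)}{9} = - \frac{10 \cdot \frac{5}{3}}{9} = \left(- \frac{1}{9}\right) \frac{50}{3} = - \frac{50}{27} \approx -1.8519$)
$- 47 \left(p + m\right) = - 47 \left(-65 - \frac{50}{27}\right) = \left(-47\right) \left(- \frac{1805}{27}\right) = \frac{84835}{27}$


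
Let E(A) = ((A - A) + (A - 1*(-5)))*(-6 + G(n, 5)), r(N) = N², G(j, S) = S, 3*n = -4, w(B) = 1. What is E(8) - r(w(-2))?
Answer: -14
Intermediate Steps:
n = -4/3 (n = (⅓)*(-4) = -4/3 ≈ -1.3333)
E(A) = -5 - A (E(A) = ((A - A) + (A - 1*(-5)))*(-6 + 5) = (0 + (A + 5))*(-1) = (0 + (5 + A))*(-1) = (5 + A)*(-1) = -5 - A)
E(8) - r(w(-2)) = (-5 - 1*8) - 1*1² = (-5 - 8) - 1*1 = -13 - 1 = -14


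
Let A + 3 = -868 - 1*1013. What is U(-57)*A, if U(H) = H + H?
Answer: 214776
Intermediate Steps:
U(H) = 2*H
A = -1884 (A = -3 + (-868 - 1*1013) = -3 + (-868 - 1013) = -3 - 1881 = -1884)
U(-57)*A = (2*(-57))*(-1884) = -114*(-1884) = 214776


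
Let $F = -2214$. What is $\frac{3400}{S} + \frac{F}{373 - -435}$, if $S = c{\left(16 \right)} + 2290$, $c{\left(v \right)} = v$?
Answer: $- \frac{589571}{465812} \approx -1.2657$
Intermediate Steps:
$S = 2306$ ($S = 16 + 2290 = 2306$)
$\frac{3400}{S} + \frac{F}{373 - -435} = \frac{3400}{2306} - \frac{2214}{373 - -435} = 3400 \cdot \frac{1}{2306} - \frac{2214}{373 + 435} = \frac{1700}{1153} - \frac{2214}{808} = \frac{1700}{1153} - \frac{1107}{404} = - \frac{589571}{465812}$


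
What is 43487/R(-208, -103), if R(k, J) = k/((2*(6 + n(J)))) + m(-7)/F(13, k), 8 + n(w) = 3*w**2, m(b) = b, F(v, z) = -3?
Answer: 4151921325/222463 ≈ 18663.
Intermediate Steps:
n(w) = -8 + 3*w**2
R(k, J) = 7/3 + k/(-4 + 6*J**2) (R(k, J) = k/((2*(6 + (-8 + 3*J**2)))) - 7/(-3) = k/((2*(-2 + 3*J**2))) - 7*(-1/3) = k/(-4 + 6*J**2) + 7/3 = 7/3 + k/(-4 + 6*J**2))
43487/R(-208, -103) = 43487/(((-28 + 3*(-208) + 42*(-103)**2)/(6*(-2 + 3*(-103)**2)))) = 43487/(((-28 - 624 + 42*10609)/(6*(-2 + 3*10609)))) = 43487/(((-28 - 624 + 445578)/(6*(-2 + 31827)))) = 43487/(((1/6)*444926/31825)) = 43487/(((1/6)*(1/31825)*444926)) = 43487/(222463/95475) = 43487*(95475/222463) = 4151921325/222463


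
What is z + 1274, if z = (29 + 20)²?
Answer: 3675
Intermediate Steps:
z = 2401 (z = 49² = 2401)
z + 1274 = 2401 + 1274 = 3675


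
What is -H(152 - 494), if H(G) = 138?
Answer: -138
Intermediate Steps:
-H(152 - 494) = -1*138 = -138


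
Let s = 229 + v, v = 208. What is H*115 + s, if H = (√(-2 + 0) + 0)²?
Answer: 207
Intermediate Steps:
H = -2 (H = (√(-2) + 0)² = (I*√2 + 0)² = (I*√2)² = -2)
s = 437 (s = 229 + 208 = 437)
H*115 + s = -2*115 + 437 = -230 + 437 = 207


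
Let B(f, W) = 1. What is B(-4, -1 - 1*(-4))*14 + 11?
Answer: 25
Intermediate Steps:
B(-4, -1 - 1*(-4))*14 + 11 = 1*14 + 11 = 14 + 11 = 25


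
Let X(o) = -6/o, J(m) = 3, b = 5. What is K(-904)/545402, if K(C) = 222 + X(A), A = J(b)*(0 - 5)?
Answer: 556/1363505 ≈ 0.00040777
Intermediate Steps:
A = -15 (A = 3*(0 - 5) = 3*(-5) = -15)
K(C) = 1112/5 (K(C) = 222 - 6/(-15) = 222 - 6*(-1/15) = 222 + ⅖ = 1112/5)
K(-904)/545402 = (1112/5)/545402 = (1112/5)*(1/545402) = 556/1363505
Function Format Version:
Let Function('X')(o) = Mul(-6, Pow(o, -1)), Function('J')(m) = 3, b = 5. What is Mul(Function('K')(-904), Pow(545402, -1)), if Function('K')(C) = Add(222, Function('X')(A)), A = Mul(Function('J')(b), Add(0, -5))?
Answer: Rational(556, 1363505) ≈ 0.00040777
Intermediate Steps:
A = -15 (A = Mul(3, Add(0, -5)) = Mul(3, -5) = -15)
Function('K')(C) = Rational(1112, 5) (Function('K')(C) = Add(222, Mul(-6, Pow(-15, -1))) = Add(222, Mul(-6, Rational(-1, 15))) = Add(222, Rational(2, 5)) = Rational(1112, 5))
Mul(Function('K')(-904), Pow(545402, -1)) = Mul(Rational(1112, 5), Pow(545402, -1)) = Mul(Rational(1112, 5), Rational(1, 545402)) = Rational(556, 1363505)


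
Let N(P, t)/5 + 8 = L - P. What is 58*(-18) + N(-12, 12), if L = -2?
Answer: -1034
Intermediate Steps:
N(P, t) = -50 - 5*P (N(P, t) = -40 + 5*(-2 - P) = -40 + (-10 - 5*P) = -50 - 5*P)
58*(-18) + N(-12, 12) = 58*(-18) + (-50 - 5*(-12)) = -1044 + (-50 + 60) = -1044 + 10 = -1034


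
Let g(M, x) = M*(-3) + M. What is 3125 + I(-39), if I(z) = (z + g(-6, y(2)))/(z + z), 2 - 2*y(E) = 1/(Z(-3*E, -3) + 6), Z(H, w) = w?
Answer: 81259/26 ≈ 3125.3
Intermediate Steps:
y(E) = 5/6 (y(E) = 1 - 1/(2*(-3 + 6)) = 1 - 1/2/3 = 1 - 1/2*1/3 = 1 - 1/6 = 5/6)
g(M, x) = -2*M (g(M, x) = -3*M + M = -2*M)
I(z) = (12 + z)/(2*z) (I(z) = (z - 2*(-6))/(z + z) = (z + 12)/((2*z)) = (12 + z)*(1/(2*z)) = (12 + z)/(2*z))
3125 + I(-39) = 3125 + (1/2)*(12 - 39)/(-39) = 3125 + (1/2)*(-1/39)*(-27) = 3125 + 9/26 = 81259/26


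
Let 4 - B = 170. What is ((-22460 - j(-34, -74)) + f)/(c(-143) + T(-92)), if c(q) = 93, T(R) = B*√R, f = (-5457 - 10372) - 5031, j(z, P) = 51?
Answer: -4033503/2543801 - 14399172*I*√23/2543801 ≈ -1.5856 - 27.147*I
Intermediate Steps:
B = -166 (B = 4 - 1*170 = 4 - 170 = -166)
f = -20860 (f = -15829 - 5031 = -20860)
T(R) = -166*√R
((-22460 - j(-34, -74)) + f)/(c(-143) + T(-92)) = ((-22460 - 1*51) - 20860)/(93 - 332*I*√23) = ((-22460 - 51) - 20860)/(93 - 332*I*√23) = (-22511 - 20860)/(93 - 332*I*√23) = -43371/(93 - 332*I*√23)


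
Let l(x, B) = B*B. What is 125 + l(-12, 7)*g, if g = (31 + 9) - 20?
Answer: 1105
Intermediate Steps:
l(x, B) = B²
g = 20 (g = 40 - 20 = 20)
125 + l(-12, 7)*g = 125 + 7²*20 = 125 + 49*20 = 125 + 980 = 1105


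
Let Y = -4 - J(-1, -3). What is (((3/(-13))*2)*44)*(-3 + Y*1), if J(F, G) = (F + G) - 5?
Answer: -528/13 ≈ -40.615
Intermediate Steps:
J(F, G) = -5 + F + G
Y = 5 (Y = -4 - (-5 - 1 - 3) = -4 - 1*(-9) = -4 + 9 = 5)
(((3/(-13))*2)*44)*(-3 + Y*1) = (((3/(-13))*2)*44)*(-3 + 5*1) = (((3*(-1/13))*2)*44)*(-3 + 5) = (-3/13*2*44)*2 = -6/13*44*2 = -264/13*2 = -528/13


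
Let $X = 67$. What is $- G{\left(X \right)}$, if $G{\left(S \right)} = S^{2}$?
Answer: $-4489$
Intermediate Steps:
$- G{\left(X \right)} = - 67^{2} = \left(-1\right) 4489 = -4489$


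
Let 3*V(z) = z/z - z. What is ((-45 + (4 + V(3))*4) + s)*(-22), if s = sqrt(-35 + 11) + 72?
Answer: -2662/3 - 44*I*sqrt(6) ≈ -887.33 - 107.78*I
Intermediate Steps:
V(z) = 1/3 - z/3 (V(z) = (z/z - z)/3 = (1 - z)/3 = 1/3 - z/3)
s = 72 + 2*I*sqrt(6) (s = sqrt(-24) + 72 = 2*I*sqrt(6) + 72 = 72 + 2*I*sqrt(6) ≈ 72.0 + 4.899*I)
((-45 + (4 + V(3))*4) + s)*(-22) = ((-45 + (4 + (1/3 - 1/3*3))*4) + (72 + 2*I*sqrt(6)))*(-22) = ((-45 + (4 + (1/3 - 1))*4) + (72 + 2*I*sqrt(6)))*(-22) = ((-45 + (4 - 2/3)*4) + (72 + 2*I*sqrt(6)))*(-22) = ((-45 + (10/3)*4) + (72 + 2*I*sqrt(6)))*(-22) = ((-45 + 40/3) + (72 + 2*I*sqrt(6)))*(-22) = (-95/3 + (72 + 2*I*sqrt(6)))*(-22) = (121/3 + 2*I*sqrt(6))*(-22) = -2662/3 - 44*I*sqrt(6)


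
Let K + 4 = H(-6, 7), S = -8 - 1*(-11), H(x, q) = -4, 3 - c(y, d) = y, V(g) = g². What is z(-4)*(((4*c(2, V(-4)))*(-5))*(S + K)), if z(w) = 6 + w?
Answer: 200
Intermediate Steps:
c(y, d) = 3 - y
S = 3 (S = -8 + 11 = 3)
K = -8 (K = -4 - 4 = -8)
z(-4)*(((4*c(2, V(-4)))*(-5))*(S + K)) = (6 - 4)*(((4*(3 - 1*2))*(-5))*(3 - 8)) = 2*(((4*(3 - 2))*(-5))*(-5)) = 2*(((4*1)*(-5))*(-5)) = 2*((4*(-5))*(-5)) = 2*(-20*(-5)) = 2*100 = 200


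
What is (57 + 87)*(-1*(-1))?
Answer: 144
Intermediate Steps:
(57 + 87)*(-1*(-1)) = 144*1 = 144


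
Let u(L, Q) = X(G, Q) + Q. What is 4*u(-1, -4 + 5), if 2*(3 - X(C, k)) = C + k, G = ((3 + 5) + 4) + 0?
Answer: -10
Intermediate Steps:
G = 12 (G = (8 + 4) + 0 = 12 + 0 = 12)
X(C, k) = 3 - C/2 - k/2 (X(C, k) = 3 - (C + k)/2 = 3 + (-C/2 - k/2) = 3 - C/2 - k/2)
u(L, Q) = -3 + Q/2 (u(L, Q) = (3 - 1/2*12 - Q/2) + Q = (3 - 6 - Q/2) + Q = (-3 - Q/2) + Q = -3 + Q/2)
4*u(-1, -4 + 5) = 4*(-3 + (-4 + 5)/2) = 4*(-3 + (1/2)*1) = 4*(-3 + 1/2) = 4*(-5/2) = -10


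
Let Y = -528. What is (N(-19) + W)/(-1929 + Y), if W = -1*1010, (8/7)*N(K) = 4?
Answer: 671/1638 ≈ 0.40965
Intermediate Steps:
N(K) = 7/2 (N(K) = (7/8)*4 = 7/2)
W = -1010
(N(-19) + W)/(-1929 + Y) = (7/2 - 1010)/(-1929 - 528) = -2013/2/(-2457) = -2013/2*(-1/2457) = 671/1638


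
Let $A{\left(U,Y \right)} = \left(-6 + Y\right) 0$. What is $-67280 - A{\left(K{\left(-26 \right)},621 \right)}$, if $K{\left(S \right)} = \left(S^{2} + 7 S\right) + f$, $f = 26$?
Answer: $-67280$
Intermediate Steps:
$K{\left(S \right)} = 26 + S^{2} + 7 S$ ($K{\left(S \right)} = \left(S^{2} + 7 S\right) + 26 = 26 + S^{2} + 7 S$)
$A{\left(U,Y \right)} = 0$
$-67280 - A{\left(K{\left(-26 \right)},621 \right)} = -67280 - 0 = -67280 + 0 = -67280$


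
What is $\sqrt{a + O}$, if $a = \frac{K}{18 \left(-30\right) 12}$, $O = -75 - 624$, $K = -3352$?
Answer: $\frac{i \sqrt{5657710}}{90} \approx 26.429 i$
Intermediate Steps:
$O = -699$ ($O = -75 - 624 = -699$)
$a = \frac{419}{810}$ ($a = - \frac{3352}{18 \left(-30\right) 12} = - \frac{3352}{\left(-540\right) 12} = - \frac{3352}{-6480} = \left(-3352\right) \left(- \frac{1}{6480}\right) = \frac{419}{810} \approx 0.51728$)
$\sqrt{a + O} = \sqrt{\frac{419}{810} - 699} = \sqrt{- \frac{565771}{810}} = \frac{i \sqrt{5657710}}{90}$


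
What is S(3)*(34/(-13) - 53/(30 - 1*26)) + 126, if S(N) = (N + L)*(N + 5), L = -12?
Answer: 16488/13 ≈ 1268.3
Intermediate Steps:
S(N) = (-12 + N)*(5 + N) (S(N) = (N - 12)*(N + 5) = (-12 + N)*(5 + N))
S(3)*(34/(-13) - 53/(30 - 1*26)) + 126 = (-60 + 3**2 - 7*3)*(34/(-13) - 53/(30 - 1*26)) + 126 = (-60 + 9 - 21)*(34*(-1/13) - 53/(30 - 26)) + 126 = -72*(-34/13 - 53/4) + 126 = -72*(-825/52) + 126 = 14850/13 + 126 = 16488/13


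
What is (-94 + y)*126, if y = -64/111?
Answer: -440916/37 ≈ -11917.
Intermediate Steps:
y = -64/111 (y = -64*1/111 = -64/111 ≈ -0.57658)
(-94 + y)*126 = (-94 - 64/111)*126 = -10498/111*126 = -440916/37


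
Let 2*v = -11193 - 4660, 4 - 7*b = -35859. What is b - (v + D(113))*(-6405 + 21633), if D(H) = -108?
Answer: 856481425/7 ≈ 1.2235e+8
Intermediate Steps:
b = 35863/7 (b = 4/7 - ⅐*(-35859) = 4/7 + 35859/7 = 35863/7 ≈ 5123.3)
v = -15853/2 (v = (-11193 - 4660)/2 = (½)*(-15853) = -15853/2 ≈ -7926.5)
b - (v + D(113))*(-6405 + 21633) = 35863/7 - (-15853/2 - 108)*(-6405 + 21633) = 35863/7 - (-16069)*15228/2 = 35863/7 - 1*(-122349366) = 35863/7 + 122349366 = 856481425/7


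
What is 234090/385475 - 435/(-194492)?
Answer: 537603693/882021220 ≈ 0.60951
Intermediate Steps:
234090/385475 - 435/(-194492) = 234090*(1/385475) - 435*(-1/194492) = 2754/4535 + 435/194492 = 537603693/882021220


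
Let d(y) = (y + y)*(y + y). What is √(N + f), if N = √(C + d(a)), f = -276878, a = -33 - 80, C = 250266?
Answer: √(-276878 + √301342) ≈ 525.67*I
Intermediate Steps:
a = -113
d(y) = 4*y² (d(y) = (2*y)*(2*y) = 4*y²)
N = √301342 (N = √(250266 + 4*(-113)²) = √(250266 + 4*12769) = √(250266 + 51076) = √301342 ≈ 548.95)
√(N + f) = √(√301342 - 276878) = √(-276878 + √301342)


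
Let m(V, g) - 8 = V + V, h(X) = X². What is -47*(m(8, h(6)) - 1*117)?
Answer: 4371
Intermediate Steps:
m(V, g) = 8 + 2*V (m(V, g) = 8 + (V + V) = 8 + 2*V)
-47*(m(8, h(6)) - 1*117) = -47*((8 + 2*8) - 1*117) = -47*((8 + 16) - 117) = -47*(24 - 117) = -47*(-93) = 4371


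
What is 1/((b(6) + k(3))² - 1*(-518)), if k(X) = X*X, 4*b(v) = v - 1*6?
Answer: 1/599 ≈ 0.0016694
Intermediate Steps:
b(v) = -3/2 + v/4 (b(v) = (v - 1*6)/4 = (v - 6)/4 = (-6 + v)/4 = -3/2 + v/4)
k(X) = X²
1/((b(6) + k(3))² - 1*(-518)) = 1/(((-3/2 + (¼)*6) + 3²)² - 1*(-518)) = 1/(((-3/2 + 3/2) + 9)² + 518) = 1/((0 + 9)² + 518) = 1/(9² + 518) = 1/(81 + 518) = 1/599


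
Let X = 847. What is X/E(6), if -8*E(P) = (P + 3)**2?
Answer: -6776/81 ≈ -83.654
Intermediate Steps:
E(P) = -(3 + P)**2/8 (E(P) = -(P + 3)**2/8 = -(3 + P)**2/8)
X/E(6) = 847/((-(3 + 6)**2/8)) = 847/((-1/8*9**2)) = 847/((-1/8*81)) = 847/(-81/8) = 847*(-8/81) = -6776/81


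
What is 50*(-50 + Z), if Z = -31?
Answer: -4050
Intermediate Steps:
50*(-50 + Z) = 50*(-50 - 31) = 50*(-81) = -4050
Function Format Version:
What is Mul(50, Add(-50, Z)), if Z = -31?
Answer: -4050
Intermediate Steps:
Mul(50, Add(-50, Z)) = Mul(50, Add(-50, -31)) = Mul(50, -81) = -4050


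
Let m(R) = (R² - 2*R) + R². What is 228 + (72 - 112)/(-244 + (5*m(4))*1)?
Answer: 7078/31 ≈ 228.32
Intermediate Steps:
m(R) = -2*R + 2*R²
228 + (72 - 112)/(-244 + (5*m(4))*1) = 228 + (72 - 112)/(-244 + (5*(2*4*(-1 + 4)))*1) = 228 - 40/(-244 + (5*(2*4*3))*1) = 228 - 40/(-244 + (5*24)*1) = 228 - 40/(-244 + 120*1) = 228 - 40/(-244 + 120) = 228 - 40/(-124) = 228 - 40*(-1/124) = 228 + 10/31 = 7078/31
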